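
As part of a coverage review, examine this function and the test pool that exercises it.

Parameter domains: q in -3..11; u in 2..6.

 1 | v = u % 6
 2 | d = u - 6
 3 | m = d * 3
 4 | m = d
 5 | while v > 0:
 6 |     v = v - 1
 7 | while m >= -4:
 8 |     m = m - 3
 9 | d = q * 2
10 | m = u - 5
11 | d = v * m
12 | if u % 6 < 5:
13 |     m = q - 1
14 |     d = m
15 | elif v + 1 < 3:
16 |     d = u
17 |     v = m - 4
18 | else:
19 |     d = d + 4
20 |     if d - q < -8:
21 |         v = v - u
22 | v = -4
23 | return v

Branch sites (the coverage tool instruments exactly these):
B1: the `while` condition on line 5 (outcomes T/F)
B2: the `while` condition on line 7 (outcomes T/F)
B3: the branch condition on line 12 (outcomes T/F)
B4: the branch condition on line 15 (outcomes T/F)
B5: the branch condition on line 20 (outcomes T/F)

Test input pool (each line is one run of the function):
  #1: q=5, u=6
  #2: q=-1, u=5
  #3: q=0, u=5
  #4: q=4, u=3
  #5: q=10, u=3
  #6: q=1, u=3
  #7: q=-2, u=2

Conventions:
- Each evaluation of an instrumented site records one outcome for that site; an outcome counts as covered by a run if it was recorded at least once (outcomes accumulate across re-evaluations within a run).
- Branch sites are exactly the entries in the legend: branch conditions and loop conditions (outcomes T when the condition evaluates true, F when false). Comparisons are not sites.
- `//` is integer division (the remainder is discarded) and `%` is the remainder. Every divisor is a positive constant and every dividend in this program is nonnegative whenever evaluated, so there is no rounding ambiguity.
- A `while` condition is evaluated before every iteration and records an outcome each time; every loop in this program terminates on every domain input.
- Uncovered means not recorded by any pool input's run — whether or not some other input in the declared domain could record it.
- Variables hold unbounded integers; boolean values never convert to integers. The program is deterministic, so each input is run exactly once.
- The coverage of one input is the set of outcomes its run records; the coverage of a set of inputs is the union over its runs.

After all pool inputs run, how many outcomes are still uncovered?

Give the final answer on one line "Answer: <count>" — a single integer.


input #1, q=5, u=6: events B1->F, B2->T, B2->T, B2->F, B3->T; outcomes B1=F, B2=T, B2=F, B3=T
input #2, q=-1, u=5: events B1->T, B1->T, B1->T, B1->T, B1->T, B1->F, B2->T, B2->T, B2->F, B3->F, B4->T; outcomes B1=T, B1=F, B2=T, B2=F, B3=F, B4=T
input #3, q=0, u=5: events B1->T, B1->T, B1->T, B1->T, B1->T, B1->F, B2->T, B2->T, B2->F, B3->F, B4->T; outcomes B1=T, B1=F, B2=T, B2=F, B3=F, B4=T
input #4, q=4, u=3: events B1->T, B1->T, B1->T, B1->F, B2->T, B2->F, B3->T; outcomes B1=T, B1=F, B2=T, B2=F, B3=T
input #5, q=10, u=3: events B1->T, B1->T, B1->T, B1->F, B2->T, B2->F, B3->T; outcomes B1=T, B1=F, B2=T, B2=F, B3=T
input #6, q=1, u=3: events B1->T, B1->T, B1->T, B1->F, B2->T, B2->F, B3->T; outcomes B1=T, B1=F, B2=T, B2=F, B3=T
input #7, q=-2, u=2: events B1->T, B1->T, B1->F, B2->T, B2->F, B3->T; outcomes B1=T, B1=F, B2=T, B2=F, B3=T
union over the pool: B1=T, B1=F, B2=T, B2=F, B3=T, B3=F, B4=T
uncovered (3 of 10): B4=F, B5=T, B5=F
Answer: 3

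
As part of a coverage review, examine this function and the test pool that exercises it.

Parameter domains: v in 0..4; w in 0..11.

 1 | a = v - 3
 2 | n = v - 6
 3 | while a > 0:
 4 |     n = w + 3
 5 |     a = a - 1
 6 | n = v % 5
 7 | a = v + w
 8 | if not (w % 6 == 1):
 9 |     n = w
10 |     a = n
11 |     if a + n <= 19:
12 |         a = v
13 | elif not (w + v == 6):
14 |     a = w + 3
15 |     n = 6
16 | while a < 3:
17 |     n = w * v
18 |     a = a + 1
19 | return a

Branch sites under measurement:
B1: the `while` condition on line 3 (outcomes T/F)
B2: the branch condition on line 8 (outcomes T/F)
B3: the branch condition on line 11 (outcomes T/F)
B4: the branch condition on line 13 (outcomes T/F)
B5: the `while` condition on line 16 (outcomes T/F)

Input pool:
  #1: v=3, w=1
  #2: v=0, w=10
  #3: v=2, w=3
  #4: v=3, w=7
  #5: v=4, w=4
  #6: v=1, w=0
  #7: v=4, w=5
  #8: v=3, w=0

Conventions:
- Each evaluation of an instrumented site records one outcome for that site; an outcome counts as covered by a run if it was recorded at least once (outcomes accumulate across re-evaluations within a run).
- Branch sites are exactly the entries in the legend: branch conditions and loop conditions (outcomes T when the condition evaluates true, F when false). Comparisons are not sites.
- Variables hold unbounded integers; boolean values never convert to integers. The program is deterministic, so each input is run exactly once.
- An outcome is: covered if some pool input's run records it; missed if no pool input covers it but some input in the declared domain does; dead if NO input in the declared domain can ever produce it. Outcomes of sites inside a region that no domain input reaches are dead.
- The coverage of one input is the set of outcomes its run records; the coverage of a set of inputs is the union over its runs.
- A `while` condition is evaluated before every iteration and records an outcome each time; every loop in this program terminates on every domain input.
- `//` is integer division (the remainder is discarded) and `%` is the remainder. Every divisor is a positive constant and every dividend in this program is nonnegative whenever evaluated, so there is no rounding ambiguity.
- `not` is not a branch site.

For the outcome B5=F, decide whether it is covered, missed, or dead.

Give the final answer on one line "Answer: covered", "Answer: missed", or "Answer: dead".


B5=F is recorded by pool input(s) 1, 2, 3, 4, 5, 6, 7, 8 -> covered
Answer: covered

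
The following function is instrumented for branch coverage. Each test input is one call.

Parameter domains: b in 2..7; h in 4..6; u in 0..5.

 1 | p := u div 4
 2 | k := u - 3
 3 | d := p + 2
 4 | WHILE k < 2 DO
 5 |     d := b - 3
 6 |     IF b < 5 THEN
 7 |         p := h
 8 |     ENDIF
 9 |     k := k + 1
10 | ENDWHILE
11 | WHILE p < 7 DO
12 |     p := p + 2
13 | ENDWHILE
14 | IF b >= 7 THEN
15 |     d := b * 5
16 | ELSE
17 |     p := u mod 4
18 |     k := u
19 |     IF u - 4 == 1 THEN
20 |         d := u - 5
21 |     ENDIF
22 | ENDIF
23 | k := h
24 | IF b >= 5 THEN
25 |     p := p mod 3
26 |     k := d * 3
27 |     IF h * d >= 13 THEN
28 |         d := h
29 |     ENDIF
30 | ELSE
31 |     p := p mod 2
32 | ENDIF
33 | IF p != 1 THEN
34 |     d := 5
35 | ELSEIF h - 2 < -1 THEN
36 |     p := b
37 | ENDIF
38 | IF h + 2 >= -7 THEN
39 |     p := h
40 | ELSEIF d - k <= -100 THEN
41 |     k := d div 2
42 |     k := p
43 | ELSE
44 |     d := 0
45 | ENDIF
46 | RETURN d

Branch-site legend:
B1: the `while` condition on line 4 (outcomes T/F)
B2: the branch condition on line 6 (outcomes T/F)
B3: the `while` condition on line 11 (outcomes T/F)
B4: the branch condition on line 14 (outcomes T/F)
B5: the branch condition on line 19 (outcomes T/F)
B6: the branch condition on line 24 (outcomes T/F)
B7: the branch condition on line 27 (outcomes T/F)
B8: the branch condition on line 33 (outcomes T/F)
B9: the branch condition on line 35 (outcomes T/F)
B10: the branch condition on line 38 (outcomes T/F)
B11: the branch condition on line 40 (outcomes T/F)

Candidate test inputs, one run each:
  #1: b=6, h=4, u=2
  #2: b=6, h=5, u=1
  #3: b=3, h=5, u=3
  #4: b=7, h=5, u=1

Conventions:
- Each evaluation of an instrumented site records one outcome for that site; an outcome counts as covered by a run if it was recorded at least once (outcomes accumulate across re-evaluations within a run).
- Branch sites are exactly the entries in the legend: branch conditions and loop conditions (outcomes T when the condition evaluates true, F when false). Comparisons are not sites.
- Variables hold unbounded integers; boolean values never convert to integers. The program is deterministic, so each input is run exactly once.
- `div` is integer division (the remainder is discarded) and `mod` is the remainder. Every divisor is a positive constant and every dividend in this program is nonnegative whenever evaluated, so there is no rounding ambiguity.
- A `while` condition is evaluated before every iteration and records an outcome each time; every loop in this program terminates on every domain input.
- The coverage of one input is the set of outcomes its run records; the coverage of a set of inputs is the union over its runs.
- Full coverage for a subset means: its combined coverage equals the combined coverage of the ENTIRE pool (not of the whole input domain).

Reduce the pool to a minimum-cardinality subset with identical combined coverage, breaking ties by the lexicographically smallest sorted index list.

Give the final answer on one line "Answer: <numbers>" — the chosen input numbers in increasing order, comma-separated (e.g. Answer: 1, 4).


test 1 (b=6, h=4, u=2) hits B1=T, B1=F, B2=F, B3=T, B3=F, B4=F, B5=F, B6=T, B7=F, B8=T, B10=T
test 2 (b=6, h=5, u=1) hits B1=T, B1=F, B2=F, B3=T, B3=F, B4=F, B5=F, B6=T, B7=T, B8=F, B9=F, B10=T
test 3 (b=3, h=5, u=3) hits B1=T, B1=F, B2=T, B3=T, B3=F, B4=F, B5=F, B6=F, B8=F, B9=F, B10=T
test 4 (b=7, h=5, u=1) hits B1=T, B1=F, B2=F, B3=T, B3=F, B4=T, B6=T, B7=T, B8=T, B10=T
pool-wide coverage (17 outcomes): B1=T, B1=F, B2=T, B2=F, B3=T, B3=F, B4=T, B4=F, B5=F, B6=T, B6=F, B7=T, B7=F, B8=T, B8=F, B9=F, B10=T
every size-1 subset falls short of the 17 outcomes (best: 12/17)
every size-2 subset falls short of the 17 outcomes (best: 16/17)
at size 3, {1, 3, 4} reaches all 17 outcomes; every lexicographically earlier size-3 subset fails
Answer: 1, 3, 4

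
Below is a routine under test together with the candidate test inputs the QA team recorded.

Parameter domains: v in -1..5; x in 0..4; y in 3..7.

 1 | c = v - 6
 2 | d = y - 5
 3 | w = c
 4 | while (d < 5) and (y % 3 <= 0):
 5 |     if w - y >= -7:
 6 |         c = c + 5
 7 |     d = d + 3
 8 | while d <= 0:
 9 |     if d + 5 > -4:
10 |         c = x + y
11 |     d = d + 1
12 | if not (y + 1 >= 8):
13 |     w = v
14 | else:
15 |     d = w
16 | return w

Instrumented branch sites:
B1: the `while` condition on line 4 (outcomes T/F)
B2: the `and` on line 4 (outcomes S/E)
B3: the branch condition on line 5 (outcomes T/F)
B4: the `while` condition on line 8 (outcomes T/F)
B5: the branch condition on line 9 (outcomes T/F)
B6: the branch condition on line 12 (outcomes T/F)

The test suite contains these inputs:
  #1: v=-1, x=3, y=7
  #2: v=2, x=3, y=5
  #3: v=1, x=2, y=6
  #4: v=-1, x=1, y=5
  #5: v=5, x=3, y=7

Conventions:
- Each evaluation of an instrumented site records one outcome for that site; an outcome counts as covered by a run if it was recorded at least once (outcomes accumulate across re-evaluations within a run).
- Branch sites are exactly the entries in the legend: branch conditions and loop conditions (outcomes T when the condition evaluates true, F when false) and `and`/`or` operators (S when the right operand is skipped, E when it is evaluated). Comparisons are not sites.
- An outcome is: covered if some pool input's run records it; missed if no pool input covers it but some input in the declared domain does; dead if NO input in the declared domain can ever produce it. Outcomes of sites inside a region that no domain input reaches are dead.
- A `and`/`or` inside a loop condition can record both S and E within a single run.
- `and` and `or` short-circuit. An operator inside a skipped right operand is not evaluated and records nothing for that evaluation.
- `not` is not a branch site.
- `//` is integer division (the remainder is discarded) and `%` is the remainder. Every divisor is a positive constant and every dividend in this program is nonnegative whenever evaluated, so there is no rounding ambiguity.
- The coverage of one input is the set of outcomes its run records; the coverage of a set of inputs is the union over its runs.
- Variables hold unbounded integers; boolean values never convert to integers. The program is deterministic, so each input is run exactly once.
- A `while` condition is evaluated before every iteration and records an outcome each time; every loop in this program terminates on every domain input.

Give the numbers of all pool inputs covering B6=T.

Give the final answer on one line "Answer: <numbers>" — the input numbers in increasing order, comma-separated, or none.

input #1 (v=-1, x=3, y=7): misses B6=T
input #2 (v=2, x=3, y=5): covers B6=T
input #3 (v=1, x=2, y=6): covers B6=T
input #4 (v=-1, x=1, y=5): covers B6=T
input #5 (v=5, x=3, y=7): misses B6=T

Answer: 2, 3, 4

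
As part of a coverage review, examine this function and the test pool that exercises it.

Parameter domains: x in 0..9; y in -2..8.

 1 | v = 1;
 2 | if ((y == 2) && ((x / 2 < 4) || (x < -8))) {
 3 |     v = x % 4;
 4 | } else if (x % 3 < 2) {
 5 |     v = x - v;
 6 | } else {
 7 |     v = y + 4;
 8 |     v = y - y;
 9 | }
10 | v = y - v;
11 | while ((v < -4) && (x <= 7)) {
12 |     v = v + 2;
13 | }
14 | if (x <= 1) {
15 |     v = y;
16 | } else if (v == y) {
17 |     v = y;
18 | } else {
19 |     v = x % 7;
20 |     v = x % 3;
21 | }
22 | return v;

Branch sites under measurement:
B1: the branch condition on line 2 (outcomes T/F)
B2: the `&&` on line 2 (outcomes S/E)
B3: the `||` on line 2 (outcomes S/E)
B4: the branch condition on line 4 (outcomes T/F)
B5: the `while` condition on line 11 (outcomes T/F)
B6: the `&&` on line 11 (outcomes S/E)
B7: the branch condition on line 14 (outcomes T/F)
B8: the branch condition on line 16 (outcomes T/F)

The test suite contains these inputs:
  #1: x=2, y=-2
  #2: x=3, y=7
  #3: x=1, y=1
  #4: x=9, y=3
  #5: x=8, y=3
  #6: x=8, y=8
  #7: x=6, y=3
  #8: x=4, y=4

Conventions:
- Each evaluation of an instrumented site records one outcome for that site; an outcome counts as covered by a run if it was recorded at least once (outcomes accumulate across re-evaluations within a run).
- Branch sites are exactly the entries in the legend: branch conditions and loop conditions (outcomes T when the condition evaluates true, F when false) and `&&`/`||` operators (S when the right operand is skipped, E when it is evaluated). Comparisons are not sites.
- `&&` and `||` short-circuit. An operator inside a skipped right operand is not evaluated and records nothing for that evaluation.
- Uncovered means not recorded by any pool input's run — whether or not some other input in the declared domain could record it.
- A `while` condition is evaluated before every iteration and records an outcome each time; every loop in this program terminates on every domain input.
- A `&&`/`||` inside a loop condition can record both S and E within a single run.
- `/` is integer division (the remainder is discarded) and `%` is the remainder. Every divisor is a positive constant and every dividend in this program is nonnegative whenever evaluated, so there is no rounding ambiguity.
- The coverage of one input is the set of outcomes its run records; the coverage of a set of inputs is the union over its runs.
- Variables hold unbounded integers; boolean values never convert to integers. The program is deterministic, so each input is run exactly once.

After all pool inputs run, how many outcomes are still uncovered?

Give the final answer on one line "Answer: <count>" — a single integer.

run #1 (x=2, y=-2) runs B2->S, B1->F, B4->F, B6->S, B5->F, B7->F, B8->T; records B1=F, B2=S, B4=F, B5=F, B6=S, B7=F, B8=T
run #2 (x=3, y=7) runs B2->S, B1->F, B4->T, B6->S, B5->F, B7->F, B8->F; records B1=F, B2=S, B4=T, B5=F, B6=S, B7=F, B8=F
run #3 (x=1, y=1) runs B2->S, B1->F, B4->T, B6->S, B5->F, B7->T; records B1=F, B2=S, B4=T, B5=F, B6=S, B7=T
run #4 (x=9, y=3) runs B2->S, B1->F, B4->T, B6->E, B5->F, B7->F, B8->F; records B1=F, B2=S, B4=T, B5=F, B6=E, B7=F, B8=F
run #5 (x=8, y=3) runs B2->S, B1->F, B4->F, B6->S, B5->F, B7->F, B8->T; records B1=F, B2=S, B4=F, B5=F, B6=S, B7=F, B8=T
run #6 (x=8, y=8) runs B2->S, B1->F, B4->F, B6->S, B5->F, B7->F, B8->T; records B1=F, B2=S, B4=F, B5=F, B6=S, B7=F, B8=T
run #7 (x=6, y=3) runs B2->S, B1->F, B4->T, B6->S, B5->F, B7->F, B8->F; records B1=F, B2=S, B4=T, B5=F, B6=S, B7=F, B8=F
run #8 (x=4, y=4) runs B2->S, B1->F, B4->T, B6->S, B5->F, B7->F, B8->F; records B1=F, B2=S, B4=T, B5=F, B6=S, B7=F, B8=F
union over the pool: B1=F, B2=S, B4=T, B4=F, B5=F, B6=S, B6=E, B7=T, B7=F, B8=T, B8=F
uncovered (5 of 16): B1=T, B2=E, B3=S, B3=E, B5=T

Answer: 5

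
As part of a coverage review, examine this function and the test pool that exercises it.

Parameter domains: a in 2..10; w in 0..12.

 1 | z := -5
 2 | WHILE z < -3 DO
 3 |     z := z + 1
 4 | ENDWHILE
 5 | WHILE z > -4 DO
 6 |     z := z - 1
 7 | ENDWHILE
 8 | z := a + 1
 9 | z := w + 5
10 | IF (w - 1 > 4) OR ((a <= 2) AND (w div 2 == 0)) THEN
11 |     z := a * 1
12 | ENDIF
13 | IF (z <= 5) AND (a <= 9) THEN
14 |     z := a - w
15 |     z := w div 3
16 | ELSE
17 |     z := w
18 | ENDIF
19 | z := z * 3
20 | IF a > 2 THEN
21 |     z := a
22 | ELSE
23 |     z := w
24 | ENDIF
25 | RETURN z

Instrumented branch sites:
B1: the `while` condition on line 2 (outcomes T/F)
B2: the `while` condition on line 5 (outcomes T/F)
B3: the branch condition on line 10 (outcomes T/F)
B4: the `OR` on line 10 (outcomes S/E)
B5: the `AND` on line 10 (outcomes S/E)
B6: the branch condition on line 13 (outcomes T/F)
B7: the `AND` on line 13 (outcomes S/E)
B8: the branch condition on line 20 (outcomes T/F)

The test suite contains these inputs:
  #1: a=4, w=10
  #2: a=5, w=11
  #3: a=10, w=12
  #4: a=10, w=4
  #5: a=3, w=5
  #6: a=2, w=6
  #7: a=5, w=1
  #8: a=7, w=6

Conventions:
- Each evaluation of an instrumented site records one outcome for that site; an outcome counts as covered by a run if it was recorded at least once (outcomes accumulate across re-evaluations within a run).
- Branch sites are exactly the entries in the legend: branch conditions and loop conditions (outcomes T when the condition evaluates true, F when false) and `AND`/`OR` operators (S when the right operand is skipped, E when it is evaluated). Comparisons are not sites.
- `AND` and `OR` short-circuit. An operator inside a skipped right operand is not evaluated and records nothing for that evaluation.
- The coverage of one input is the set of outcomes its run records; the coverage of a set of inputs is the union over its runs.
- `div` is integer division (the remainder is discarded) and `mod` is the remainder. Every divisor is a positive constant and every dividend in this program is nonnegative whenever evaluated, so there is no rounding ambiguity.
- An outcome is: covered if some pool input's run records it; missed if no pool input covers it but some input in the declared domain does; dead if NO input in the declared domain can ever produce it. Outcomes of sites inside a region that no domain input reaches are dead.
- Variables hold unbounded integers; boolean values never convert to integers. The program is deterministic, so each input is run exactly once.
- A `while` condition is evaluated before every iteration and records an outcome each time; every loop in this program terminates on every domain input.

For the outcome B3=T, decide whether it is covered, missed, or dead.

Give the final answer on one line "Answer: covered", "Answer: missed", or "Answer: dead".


B3=T is recorded by pool input(s) 1, 2, 3, 6, 8 -> covered
Answer: covered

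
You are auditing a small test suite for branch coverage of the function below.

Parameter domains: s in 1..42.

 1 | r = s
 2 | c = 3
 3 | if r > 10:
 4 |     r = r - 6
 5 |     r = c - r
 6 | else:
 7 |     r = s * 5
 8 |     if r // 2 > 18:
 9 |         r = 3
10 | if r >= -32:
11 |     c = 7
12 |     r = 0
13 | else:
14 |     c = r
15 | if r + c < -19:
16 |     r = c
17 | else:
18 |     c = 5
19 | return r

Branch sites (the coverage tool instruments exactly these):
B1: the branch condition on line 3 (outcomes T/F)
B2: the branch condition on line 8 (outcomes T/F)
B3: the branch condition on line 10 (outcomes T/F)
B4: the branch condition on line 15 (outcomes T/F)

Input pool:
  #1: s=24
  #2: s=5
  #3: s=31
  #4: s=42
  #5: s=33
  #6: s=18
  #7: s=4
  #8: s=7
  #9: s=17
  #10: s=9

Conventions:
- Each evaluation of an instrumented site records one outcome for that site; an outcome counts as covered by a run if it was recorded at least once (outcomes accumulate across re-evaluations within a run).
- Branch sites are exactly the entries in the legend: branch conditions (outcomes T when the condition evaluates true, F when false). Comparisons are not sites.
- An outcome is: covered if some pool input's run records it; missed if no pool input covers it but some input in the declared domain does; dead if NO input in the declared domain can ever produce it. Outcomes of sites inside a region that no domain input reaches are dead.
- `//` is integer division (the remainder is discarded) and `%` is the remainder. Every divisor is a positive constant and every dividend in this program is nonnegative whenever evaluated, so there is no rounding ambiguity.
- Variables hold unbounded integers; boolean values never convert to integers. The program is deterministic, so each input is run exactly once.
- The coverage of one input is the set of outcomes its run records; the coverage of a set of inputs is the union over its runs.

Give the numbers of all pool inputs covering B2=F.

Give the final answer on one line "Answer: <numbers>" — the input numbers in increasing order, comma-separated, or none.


input #1 (s=24): does not record B2=F
input #2 (s=5): records B2=F
input #3 (s=31): does not record B2=F
input #4 (s=42): does not record B2=F
input #5 (s=33): does not record B2=F
input #6 (s=18): does not record B2=F
input #7 (s=4): records B2=F
input #8 (s=7): records B2=F
input #9 (s=17): does not record B2=F
input #10 (s=9): does not record B2=F
Answer: 2, 7, 8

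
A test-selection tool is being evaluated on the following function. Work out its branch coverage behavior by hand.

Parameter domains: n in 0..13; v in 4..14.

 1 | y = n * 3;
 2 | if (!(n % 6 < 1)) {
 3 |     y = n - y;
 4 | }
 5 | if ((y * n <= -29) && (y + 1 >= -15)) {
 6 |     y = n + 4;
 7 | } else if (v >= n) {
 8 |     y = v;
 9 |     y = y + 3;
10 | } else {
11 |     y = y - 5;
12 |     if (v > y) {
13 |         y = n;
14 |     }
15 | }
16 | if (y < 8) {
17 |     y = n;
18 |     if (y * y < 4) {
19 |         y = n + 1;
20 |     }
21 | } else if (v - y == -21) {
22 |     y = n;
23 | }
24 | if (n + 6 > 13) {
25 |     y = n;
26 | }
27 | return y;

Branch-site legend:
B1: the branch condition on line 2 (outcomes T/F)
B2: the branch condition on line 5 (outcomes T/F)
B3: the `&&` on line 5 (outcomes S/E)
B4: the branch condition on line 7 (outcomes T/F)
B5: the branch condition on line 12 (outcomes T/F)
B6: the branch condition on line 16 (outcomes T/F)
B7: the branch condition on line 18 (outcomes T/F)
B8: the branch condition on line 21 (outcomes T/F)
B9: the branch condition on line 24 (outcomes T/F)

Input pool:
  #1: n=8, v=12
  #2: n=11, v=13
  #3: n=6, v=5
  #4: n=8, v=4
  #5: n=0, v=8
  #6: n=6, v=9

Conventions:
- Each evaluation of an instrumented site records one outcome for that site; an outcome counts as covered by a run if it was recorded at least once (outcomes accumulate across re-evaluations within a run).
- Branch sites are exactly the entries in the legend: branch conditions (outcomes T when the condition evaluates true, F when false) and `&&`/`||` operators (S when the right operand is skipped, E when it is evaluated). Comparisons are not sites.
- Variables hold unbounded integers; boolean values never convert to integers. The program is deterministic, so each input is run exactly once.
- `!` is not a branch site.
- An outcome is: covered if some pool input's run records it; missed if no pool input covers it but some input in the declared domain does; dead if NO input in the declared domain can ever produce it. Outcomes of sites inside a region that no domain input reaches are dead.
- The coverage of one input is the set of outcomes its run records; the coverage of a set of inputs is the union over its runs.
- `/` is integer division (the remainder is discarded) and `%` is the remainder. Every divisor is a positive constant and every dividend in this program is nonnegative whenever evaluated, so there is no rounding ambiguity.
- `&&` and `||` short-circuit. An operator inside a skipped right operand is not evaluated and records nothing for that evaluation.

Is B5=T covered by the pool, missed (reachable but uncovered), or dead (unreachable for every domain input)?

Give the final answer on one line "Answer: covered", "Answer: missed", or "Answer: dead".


no pool input records B5=T
but domain input (n=9, v=4) does record it -> reachable, so missed
Answer: missed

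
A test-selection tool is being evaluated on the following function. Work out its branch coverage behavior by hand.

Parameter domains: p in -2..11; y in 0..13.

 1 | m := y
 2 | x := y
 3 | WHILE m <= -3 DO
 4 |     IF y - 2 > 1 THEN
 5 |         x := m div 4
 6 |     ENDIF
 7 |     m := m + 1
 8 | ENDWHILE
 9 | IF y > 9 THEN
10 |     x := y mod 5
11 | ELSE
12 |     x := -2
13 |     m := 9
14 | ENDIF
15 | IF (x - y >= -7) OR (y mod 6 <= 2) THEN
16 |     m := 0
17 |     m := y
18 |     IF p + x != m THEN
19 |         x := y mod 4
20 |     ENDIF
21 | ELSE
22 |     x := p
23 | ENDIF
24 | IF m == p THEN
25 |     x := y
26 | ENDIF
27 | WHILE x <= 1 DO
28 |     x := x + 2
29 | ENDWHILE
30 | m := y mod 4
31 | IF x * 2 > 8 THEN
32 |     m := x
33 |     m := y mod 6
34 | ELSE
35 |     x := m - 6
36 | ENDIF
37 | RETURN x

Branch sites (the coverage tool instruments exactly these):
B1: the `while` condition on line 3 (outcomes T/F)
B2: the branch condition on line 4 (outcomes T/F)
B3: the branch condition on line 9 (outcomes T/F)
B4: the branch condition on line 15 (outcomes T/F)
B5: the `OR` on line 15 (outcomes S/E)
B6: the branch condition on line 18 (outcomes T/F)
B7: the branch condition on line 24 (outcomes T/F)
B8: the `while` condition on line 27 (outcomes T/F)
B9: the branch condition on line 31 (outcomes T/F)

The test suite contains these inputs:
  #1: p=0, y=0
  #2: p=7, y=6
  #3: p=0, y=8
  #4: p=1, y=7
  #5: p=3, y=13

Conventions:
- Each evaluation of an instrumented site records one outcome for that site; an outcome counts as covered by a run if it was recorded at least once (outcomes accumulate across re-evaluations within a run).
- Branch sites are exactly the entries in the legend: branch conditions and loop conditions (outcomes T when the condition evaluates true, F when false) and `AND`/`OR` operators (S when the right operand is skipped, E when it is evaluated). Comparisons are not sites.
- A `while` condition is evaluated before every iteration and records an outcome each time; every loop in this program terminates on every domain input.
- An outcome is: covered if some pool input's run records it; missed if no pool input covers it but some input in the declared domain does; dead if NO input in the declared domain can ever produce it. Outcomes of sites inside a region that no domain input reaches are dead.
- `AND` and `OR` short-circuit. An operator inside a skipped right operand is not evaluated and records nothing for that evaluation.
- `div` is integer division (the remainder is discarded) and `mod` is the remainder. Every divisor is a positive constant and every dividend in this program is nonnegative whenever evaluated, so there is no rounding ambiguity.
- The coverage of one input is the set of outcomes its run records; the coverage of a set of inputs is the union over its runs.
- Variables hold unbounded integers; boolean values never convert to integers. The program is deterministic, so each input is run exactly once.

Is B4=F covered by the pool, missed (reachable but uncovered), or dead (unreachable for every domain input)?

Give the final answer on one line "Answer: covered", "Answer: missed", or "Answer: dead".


no pool input records B4=F
but domain input (p=-2, y=9) does record it -> reachable, so missed
Answer: missed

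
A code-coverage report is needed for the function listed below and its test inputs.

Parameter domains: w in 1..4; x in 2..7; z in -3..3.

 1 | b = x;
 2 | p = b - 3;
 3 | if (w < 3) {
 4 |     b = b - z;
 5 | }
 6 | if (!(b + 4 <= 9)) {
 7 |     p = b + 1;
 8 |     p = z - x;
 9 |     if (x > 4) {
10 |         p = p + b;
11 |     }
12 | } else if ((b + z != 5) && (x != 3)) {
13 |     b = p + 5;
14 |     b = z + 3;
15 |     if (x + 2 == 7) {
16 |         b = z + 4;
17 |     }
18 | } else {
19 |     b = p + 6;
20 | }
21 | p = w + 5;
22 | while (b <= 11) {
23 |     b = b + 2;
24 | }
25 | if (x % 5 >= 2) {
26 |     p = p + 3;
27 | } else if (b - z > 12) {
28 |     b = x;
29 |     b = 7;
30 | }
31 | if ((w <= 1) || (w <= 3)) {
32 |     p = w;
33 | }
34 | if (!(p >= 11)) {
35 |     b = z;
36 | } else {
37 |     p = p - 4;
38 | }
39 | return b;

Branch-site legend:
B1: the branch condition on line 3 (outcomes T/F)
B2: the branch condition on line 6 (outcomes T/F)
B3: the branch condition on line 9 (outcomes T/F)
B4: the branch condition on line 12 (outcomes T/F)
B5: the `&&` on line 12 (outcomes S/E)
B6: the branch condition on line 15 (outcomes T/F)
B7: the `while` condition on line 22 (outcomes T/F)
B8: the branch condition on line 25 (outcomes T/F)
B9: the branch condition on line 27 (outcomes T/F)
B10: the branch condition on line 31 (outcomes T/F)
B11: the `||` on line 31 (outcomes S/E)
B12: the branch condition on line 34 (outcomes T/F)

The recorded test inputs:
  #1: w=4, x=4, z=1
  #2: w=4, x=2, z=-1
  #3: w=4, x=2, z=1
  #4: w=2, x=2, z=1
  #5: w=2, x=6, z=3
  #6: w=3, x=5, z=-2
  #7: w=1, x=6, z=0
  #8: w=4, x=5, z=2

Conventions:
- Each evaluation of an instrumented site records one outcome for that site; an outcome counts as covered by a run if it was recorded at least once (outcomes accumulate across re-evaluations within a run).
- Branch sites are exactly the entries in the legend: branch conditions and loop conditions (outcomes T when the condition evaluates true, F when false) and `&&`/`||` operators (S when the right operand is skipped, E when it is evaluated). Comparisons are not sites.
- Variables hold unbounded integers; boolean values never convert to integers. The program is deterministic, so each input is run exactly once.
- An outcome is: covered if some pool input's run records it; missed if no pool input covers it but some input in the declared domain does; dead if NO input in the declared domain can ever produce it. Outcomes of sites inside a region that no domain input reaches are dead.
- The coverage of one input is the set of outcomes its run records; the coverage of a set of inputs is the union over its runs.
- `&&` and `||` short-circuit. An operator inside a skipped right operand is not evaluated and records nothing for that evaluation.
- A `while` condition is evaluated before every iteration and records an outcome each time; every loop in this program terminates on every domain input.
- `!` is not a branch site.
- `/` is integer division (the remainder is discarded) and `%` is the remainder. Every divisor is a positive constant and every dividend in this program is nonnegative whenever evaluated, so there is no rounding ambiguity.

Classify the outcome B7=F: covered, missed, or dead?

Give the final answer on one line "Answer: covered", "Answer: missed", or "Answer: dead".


B7=F is recorded by pool input(s) 1, 2, 3, 4, 5, 6, 7, 8 -> covered
Answer: covered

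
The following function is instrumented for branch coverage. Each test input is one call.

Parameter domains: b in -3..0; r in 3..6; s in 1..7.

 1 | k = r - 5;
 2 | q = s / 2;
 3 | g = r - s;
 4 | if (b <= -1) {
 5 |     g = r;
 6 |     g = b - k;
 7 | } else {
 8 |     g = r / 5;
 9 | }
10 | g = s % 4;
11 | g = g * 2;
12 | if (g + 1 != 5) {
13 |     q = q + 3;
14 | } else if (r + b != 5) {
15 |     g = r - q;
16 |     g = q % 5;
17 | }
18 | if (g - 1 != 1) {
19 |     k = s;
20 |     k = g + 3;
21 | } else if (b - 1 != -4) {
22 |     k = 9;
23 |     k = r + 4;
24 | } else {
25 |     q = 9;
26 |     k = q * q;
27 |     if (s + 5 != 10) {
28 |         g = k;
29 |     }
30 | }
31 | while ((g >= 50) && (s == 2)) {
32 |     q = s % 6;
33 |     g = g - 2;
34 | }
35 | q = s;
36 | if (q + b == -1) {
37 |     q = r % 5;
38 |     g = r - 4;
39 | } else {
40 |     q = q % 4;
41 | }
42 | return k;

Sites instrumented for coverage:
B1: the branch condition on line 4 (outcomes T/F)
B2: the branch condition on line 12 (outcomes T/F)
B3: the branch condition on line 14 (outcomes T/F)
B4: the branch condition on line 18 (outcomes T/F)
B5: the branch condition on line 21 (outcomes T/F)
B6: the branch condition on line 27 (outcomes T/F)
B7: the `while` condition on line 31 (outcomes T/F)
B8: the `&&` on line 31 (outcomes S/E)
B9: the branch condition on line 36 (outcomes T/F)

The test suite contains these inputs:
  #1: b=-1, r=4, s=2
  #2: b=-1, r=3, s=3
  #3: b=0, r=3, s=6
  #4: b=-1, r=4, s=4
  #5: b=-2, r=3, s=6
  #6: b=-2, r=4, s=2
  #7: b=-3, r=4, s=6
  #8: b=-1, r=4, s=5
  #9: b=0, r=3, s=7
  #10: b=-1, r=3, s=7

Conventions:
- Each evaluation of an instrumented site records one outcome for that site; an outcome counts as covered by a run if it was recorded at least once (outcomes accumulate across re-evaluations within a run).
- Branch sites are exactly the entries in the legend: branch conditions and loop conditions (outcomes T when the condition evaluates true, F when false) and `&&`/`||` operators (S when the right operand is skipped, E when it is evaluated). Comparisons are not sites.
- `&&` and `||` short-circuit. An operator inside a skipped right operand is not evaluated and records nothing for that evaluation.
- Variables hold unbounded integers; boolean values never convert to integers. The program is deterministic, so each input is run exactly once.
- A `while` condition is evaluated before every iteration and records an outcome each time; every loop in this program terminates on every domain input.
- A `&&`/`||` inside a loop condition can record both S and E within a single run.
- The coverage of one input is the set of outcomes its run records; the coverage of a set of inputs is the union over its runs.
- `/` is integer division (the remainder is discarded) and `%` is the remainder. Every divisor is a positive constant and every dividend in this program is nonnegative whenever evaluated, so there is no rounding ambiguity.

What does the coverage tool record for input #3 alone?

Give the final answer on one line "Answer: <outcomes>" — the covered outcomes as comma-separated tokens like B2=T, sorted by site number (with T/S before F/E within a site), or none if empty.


Simulating input #3 (b=0, r=3, s=6) step by step:
  B1->F, B2->F, B3->T, B4->T, B8->S, B7->F, B9->F
deduplicating events, the covered set is: B1=F, B2=F, B3=T, B4=T, B7=F, B8=S, B9=F
Answer: B1=F, B2=F, B3=T, B4=T, B7=F, B8=S, B9=F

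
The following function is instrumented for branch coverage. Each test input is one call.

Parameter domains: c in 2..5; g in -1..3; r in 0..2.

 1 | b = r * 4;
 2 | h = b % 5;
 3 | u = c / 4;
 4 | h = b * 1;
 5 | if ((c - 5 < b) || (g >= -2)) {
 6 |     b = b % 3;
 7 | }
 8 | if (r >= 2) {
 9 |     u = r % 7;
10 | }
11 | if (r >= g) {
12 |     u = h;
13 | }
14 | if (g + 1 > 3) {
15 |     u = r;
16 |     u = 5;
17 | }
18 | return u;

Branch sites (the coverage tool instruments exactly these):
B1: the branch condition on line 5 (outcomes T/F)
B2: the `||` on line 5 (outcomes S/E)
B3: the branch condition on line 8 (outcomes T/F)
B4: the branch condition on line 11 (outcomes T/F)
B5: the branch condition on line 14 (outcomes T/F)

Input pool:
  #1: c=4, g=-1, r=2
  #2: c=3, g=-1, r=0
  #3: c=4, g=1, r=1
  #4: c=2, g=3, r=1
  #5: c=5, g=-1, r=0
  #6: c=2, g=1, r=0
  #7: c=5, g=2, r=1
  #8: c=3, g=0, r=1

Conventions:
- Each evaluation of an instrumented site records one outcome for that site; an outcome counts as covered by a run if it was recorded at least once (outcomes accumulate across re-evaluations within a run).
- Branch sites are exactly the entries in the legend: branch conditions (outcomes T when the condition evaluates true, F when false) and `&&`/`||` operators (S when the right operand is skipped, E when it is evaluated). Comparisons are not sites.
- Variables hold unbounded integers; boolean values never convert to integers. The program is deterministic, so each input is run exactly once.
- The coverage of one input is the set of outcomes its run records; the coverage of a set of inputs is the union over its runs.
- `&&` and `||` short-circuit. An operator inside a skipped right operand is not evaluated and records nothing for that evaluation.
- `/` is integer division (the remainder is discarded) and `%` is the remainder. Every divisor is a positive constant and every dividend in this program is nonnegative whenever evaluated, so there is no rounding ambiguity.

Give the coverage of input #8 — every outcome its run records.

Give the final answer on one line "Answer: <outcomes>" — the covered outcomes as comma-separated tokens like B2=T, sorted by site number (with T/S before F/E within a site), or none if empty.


Event log for input #8 (c=3, g=0, r=1):
  B2->S, B1->T, B3->F, B4->T, B5->F
deduplicating events, the covered set is: B1=T, B2=S, B3=F, B4=T, B5=F
Answer: B1=T, B2=S, B3=F, B4=T, B5=F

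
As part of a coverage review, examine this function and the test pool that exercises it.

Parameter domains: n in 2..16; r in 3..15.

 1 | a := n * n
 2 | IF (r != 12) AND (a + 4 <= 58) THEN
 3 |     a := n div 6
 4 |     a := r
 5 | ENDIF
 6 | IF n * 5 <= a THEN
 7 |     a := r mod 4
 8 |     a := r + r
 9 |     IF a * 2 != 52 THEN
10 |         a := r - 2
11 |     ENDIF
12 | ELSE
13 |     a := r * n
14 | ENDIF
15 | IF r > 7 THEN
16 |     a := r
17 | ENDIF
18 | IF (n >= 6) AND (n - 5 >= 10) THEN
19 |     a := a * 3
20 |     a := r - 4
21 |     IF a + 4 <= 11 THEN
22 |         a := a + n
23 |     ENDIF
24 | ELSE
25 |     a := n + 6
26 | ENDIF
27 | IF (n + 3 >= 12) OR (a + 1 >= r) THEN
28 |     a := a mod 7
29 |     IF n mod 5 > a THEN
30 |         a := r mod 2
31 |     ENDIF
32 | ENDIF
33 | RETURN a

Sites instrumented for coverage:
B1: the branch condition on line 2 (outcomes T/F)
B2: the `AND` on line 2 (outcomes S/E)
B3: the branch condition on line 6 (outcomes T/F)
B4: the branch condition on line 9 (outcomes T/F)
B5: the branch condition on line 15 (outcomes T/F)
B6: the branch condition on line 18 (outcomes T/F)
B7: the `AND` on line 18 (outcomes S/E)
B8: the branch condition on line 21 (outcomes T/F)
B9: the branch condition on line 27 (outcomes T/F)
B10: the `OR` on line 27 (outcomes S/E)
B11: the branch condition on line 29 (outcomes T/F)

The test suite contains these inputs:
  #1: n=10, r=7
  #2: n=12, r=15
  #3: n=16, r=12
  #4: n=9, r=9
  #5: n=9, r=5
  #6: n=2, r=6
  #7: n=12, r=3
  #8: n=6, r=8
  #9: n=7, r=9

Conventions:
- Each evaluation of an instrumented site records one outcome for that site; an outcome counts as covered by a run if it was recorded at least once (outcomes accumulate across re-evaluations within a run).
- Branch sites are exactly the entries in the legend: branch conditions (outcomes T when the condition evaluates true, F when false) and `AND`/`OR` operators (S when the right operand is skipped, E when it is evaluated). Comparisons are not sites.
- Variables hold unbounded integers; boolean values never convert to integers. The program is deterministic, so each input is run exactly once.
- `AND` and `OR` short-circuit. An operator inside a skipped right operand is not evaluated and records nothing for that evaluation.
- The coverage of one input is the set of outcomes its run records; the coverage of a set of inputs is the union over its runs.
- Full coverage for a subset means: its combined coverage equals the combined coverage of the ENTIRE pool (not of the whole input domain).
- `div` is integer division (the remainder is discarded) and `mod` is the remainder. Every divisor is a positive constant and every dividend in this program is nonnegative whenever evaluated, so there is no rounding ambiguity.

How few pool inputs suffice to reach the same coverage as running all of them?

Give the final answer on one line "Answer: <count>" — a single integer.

run #1 (n=10, r=7) runs B2->E, B1->F, B3->T, B4->T, B5->F, B7->E, B6->F, B10->S, B9->T, B11->F; records B1=F, B2=E, B3=T, B4=T, B5=F, B6=F, B7=E, B9=T, B10=S, B11=F
run #2 (n=12, r=15) runs B2->E, B1->F, B3->T, B4->T, B5->T, B7->E, B6->F, B10->S, B9->T, B11->F; records B1=F, B2=E, B3=T, B4=T, B5=T, B6=F, B7=E, B9=T, B10=S, B11=F
run #3 (n=16, r=12) runs B2->S, B1->F, B3->T, B4->T, B5->T, B7->E, B6->T, B8->F, B10->S, B9->T, B11->F; records B1=F, B2=S, B3=T, B4=T, B5=T, B6=T, B7=E, B8=F, B9=T, B10=S, B11=F
run #4 (n=9, r=9) runs B2->E, B1->F, B3->T, B4->T, B5->T, B7->E, B6->F, B10->S, B9->T, B11->T; records B1=F, B2=E, B3=T, B4=T, B5=T, B6=F, B7=E, B9=T, B10=S, B11=T
run #5 (n=9, r=5) runs B2->E, B1->F, B3->T, B4->T, B5->F, B7->E, B6->F, B10->S, B9->T, B11->T; records B1=F, B2=E, B3=T, B4=T, B5=F, B6=F, B7=E, B9=T, B10=S, B11=T
run #6 (n=2, r=6) runs B2->E, B1->T, B3->F, B5->F, B7->S, B6->F, B10->E, B9->T, B11->T; records B1=T, B2=E, B3=F, B5=F, B6=F, B7=S, B9=T, B10=E, B11=T
run #7 (n=12, r=3) runs B2->E, B1->F, B3->T, B4->T, B5->F, B7->E, B6->F, B10->S, B9->T, B11->F; records B1=F, B2=E, B3=T, B4=T, B5=F, B6=F, B7=E, B9=T, B10=S, B11=F
run #8 (n=6, r=8) runs B2->E, B1->T, B3->F, B5->T, B7->E, B6->F, B10->E, B9->T, B11->F; records B1=T, B2=E, B3=F, B5=T, B6=F, B7=E, B9=T, B10=E, B11=F
run #9 (n=7, r=9) runs B2->E, B1->T, B3->F, B5->T, B7->E, B6->F, B10->E, B9->T, B11->F; records B1=T, B2=E, B3=F, B5=T, B6=F, B7=E, B9=T, B10=E, B11=F
union over all inputs: B1=T, B1=F, B2=S, B2=E, B3=T, B3=F, B4=T, B5=T, B5=F, B6=T, B6=F, B7=S, B7=E, B8=F, B9=T, B10=S, B10=E, B11=T, B11=F (19 outcomes)
size 1 is not enough: best union over all size-1 subsets is 11/19
the canonical winner is {3, 6}: size 2, full 19-outcome coverage, earliest index list among size-2 covers

Answer: 2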